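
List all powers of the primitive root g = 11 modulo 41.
11^1, 11^2, ..., 11^{40} mod 41: [11, 39, 19, 4, 3, 33, 35, 16, 12, 9, 17, 23, 7, 36, 27, 10, 28, 21, 26, 40, 30, 2, 22, 37, 38, 8, 6, 25, 29, 32, 24, 18, 34, 5, 14, 31, 13, 20, 15, 1]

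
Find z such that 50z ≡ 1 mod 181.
Since 181 is prime, by Fermat 50^(-1) ≡ 50^{179} ≡ 105 mod 181. Verify: 50 × 105 = 5250 ≡ 1 mod 181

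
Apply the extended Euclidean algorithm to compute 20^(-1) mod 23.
Extended GCD: 20(-8) + 23(7) = 1. So 20^(-1) ≡ -8 ≡ 15 mod 23. Verify: 20 × 15 = 300 ≡ 1 mod 23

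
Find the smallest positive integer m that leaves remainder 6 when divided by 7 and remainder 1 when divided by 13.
M = 7 × 13 = 91. M₁ = 13, y₁ ≡ 6 mod 7. M₂ = 7, y₂ ≡ 2 mod 13. m = 6×13×6 + 1×7×2 ≡ 27 mod 91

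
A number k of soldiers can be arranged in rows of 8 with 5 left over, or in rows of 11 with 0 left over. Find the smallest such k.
M = 8 × 11 = 88. M₁ = 11, y₁ ≡ 3 mod 8. M₂ = 8, y₂ ≡ 7 mod 11. k = 5×11×3 + 0×8×7 ≡ 77 mod 88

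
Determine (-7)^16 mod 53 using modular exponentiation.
By repeated squaring (mod 53): (-7)^{1}≡46, (-7)^{2}≡49, (-7)^{4}≡16, (-7)^{8}≡44, (-7)^{16}≡28. So (-7)^{16} ≡ 28 (mod 53)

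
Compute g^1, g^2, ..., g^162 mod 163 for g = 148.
148^1, 148^2, ..., 148^{162} mod 163: [148, 62, 48, 95, 42, 22, 159, 60, 78, 134, 109, 158, 75, 16, 86, 14, 116, 53, 20, 26, 99, 145, 107, 25, 114, 83, 59, 93, 72, 61, 63, 33, 157, 90, 117, 38, 82, 74, 31, 24, 129, 21, 11, 161, 30, 39, 67, 136, 79, 119, 8, 43, 7, 58, 108, 10, 13, 131, 154, 135, 94, 57, 123, 111, 128, 36, 112, 113, 98, 160, 45, 140, 19, 41, 37, 97, 12, 146, 92, 87, 162, 15, 101, 115, 68, 121, 141, 4, 103, 85, 29, 54, 5, 88, 147, 77, 149, 47, 110, 143, 137, 64, 18, 56, 138, 49, 80, 104, 70, 91, 102, 100, 130, 6, 73, 46, 125, 81, 89, 132, 139, 34, 142, 152, 2, 133, 124, 96, 27, 84, 44, 155, 120, 156, 105, 55, 153, 150, 32, 9, 28, 69, 106, 40, 52, 35, 127, 51, 50, 65, 3, 118, 23, 144, 122, 126, 66, 151, 17, 71, 76, 1]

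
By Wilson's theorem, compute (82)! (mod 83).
By Wilson's theorem, (82)! ≡ -1 ≡ 82 (mod 83)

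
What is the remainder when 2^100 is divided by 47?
Using Fermat: 2^{46} ≡ 1 (mod 47). 100 ≡ 8 (mod 46). So 2^{100} ≡ 2^{8} ≡ 21 (mod 47)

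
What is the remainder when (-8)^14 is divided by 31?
By repeated squaring (mod 31): (-8)^{1}≡23, (-8)^{2}≡2, (-8)^{4}≡4, (-8)^{8}≡16. Then (-8)^{14} = (-8)^{8+4+2} ≡ 16 × 4 × 2 ≡ 4 (mod 31)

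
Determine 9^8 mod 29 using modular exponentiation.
By repeated squaring (mod 29): 9^{1}≡9, 9^{2}≡23, 9^{4}≡7, 9^{8}≡20. So 9^{8} ≡ 20 (mod 29)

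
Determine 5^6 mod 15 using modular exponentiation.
By repeated squaring mod 15: 5^{1}≡5, 5^{2}≡10, 5^{4}≡10. Then 5^{6} = 5^{4+2} ≡ 10 × 10 ≡ 10 mod 15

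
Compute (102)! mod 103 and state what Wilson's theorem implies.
(102)! mod 103 = 102. Since this equals -1 mod 103, Wilson confirms 103 is prime.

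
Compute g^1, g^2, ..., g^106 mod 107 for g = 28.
28^1, 28^2, ..., 28^{106} mod 107: [28, 35, 17, 48, 60, 75, 67, 57, 98, 69, 6, 61, 103, 102, 74, 39, 22, 81, 21, 53, 93, 36, 45, 83, 77, 16, 20, 25, 58, 19, 104, 23, 2, 56, 70, 34, 96, 13, 43, 27, 7, 89, 31, 12, 15, 99, 97, 41, 78, 44, 55, 42, 106, 79, 72, 90, 59, 47, 32, 40, 50, 9, 38, 101, 46, 4, 5, 33, 68, 85, 26, 86, 54, 14, 71, 62, 24, 30, 91, 87, 82, 49, 88, 3, 84, 105, 51, 37, 73, 11, 94, 64, 80, 100, 18, 76, 95, 92, 8, 10, 66, 29, 63, 52, 65, 1]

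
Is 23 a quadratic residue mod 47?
By Euler's criterion: 23^{23} ≡ 46 mod 47. Since this equals -1 (≡ 46), 23 is not a QR.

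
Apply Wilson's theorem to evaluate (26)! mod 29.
(28)! = (26)! × (27) × (28) ≡ -1 (mod 29). So (26)! ≡ -1 × [(28)(27)]^(-1) ≡ 14 (mod 29)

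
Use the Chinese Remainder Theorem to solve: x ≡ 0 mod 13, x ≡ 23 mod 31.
M = 13 × 31 = 403. M₁ = 31, y₁ ≡ 8 mod 13. M₂ = 13, y₂ ≡ 12 mod 31. x = 0×31×8 + 23×13×12 ≡ 364 mod 403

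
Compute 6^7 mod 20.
By repeated squaring (mod 20): 6^{1}≡6, 6^{2}≡16, 6^{4}≡16. Then 6^{7} = 6^{4+2+1} ≡ 16 × 16 × 6 ≡ 16 (mod 20)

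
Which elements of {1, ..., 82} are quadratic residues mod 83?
Squares in Z_83*: {1, 3, 4, 7, 9, 10, 11, 12, 16, 17, 21, 23, 25, 26, 27, 28, 29, 30, 31, 33, 36, 37, 38, 40, 41, 44, 48, 49, 51, 59, 61, 63, 64, 65, 68, 69, 70, 75, 77, 78, 81}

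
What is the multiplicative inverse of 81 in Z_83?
Since 83 is prime, by Fermat 81^(-1) ≡ 81^{81} ≡ 41 (mod 83). Verify: 81 × 41 = 3321 ≡ 1 (mod 83)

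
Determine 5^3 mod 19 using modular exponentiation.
5^{3} = 125 ≡ 11 mod 19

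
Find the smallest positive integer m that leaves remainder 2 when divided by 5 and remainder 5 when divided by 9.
M = 5 × 9 = 45. M₁ = 9, y₁ ≡ 4 mod 5. M₂ = 5, y₂ ≡ 2 mod 9. m = 2×9×4 + 5×5×2 ≡ 32 mod 45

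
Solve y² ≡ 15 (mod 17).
The square roots of 15 mod 17 are 7 and 10. Verify: 7² = 49 ≡ 15 (mod 17)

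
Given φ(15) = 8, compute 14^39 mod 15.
By Euler: 14^{8} ≡ 1 mod 15 since gcd(14, 15) = 1. 39 = 4×8 + 7. So 14^{39} ≡ 14^{7} ≡ 14 mod 15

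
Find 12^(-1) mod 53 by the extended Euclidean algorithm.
Extended GCD: 12(-22) + 53(5) = 1. So 12^(-1) ≡ -22 ≡ 31 mod 53. Verify: 12 × 31 = 372 ≡ 1 mod 53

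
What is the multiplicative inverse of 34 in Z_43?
Since 43 is prime, by Fermat 34^(-1) ≡ 34^{41} ≡ 19 (mod 43). Verify: 34 × 19 = 646 ≡ 1 (mod 43)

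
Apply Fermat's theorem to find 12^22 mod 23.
By Fermat's Little Theorem, 12^{22} ≡ 1 mod 23 since 23 is prime and gcd(12, 23) = 1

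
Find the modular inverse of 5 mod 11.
Since 11 is prime, by Fermat 5^(-1) ≡ 5^{9} ≡ 9 mod 11. Verify: 5 × 9 = 45 ≡ 1 mod 11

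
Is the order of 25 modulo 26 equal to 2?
Powers of 25 mod 26: 25^1≡25, 25^2≡1. First k with 25^k≡1 is k=2. Yes, ord_26(25) = 2.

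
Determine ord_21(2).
Powers of 2 mod 21: 2^1≡2, 2^2≡4, 2^3≡8, 2^4≡16, 2^5≡11, 2^6≡1. So the order of 2 is 6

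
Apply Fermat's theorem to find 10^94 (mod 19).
By Fermat: 10^{18} ≡ 1 (mod 19). 94 = 5×18 + 4. So 10^{94} ≡ 10^{4} ≡ 6 (mod 19)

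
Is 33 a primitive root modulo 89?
ord_89(33) divides 88. For each prime q|88: 33^{44}≡88, 33^{8}≡16, none ≡ 1. So 33 has order 88 and is a primitive root mod 89.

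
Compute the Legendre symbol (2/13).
(2/13) = 2^{6} mod 13 = -1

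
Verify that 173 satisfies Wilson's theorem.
(172)! mod 173 = 172. Since this equals -1 (mod 173), Wilson confirms 173 is prime.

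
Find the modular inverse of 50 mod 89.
Since 89 is prime, by Fermat 50^(-1) ≡ 50^{87} ≡ 73 (mod 89). Verify: 50 × 73 = 3650 ≡ 1 (mod 89)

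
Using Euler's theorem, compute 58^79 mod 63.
By Euler: 58^{36} ≡ 1 mod 63 since gcd(58, 63) = 1. 79 = 2×36 + 7. So 58^{79} ≡ 58^{7} ≡ 58 mod 63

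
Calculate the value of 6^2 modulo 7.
6^{2} = 36 ≡ 1 mod 7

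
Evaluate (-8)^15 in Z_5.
Using Fermat: (-8)^{4} ≡ 1 (mod 5). 15 ≡ 3 (mod 4). So (-8)^{15} ≡ (-8)^{3} ≡ 3 (mod 5)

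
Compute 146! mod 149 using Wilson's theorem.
(148)! = (146)! × (147) × (148) ≡ -1 mod 149. So (146)! ≡ -1 × [(148)(147)]^(-1) ≡ 74 mod 149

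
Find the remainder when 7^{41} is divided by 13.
By Fermat: 7^{12} ≡ 1 (mod 13). 41 = 3×12 + 5. So 7^{41} ≡ 7^{5} ≡ 11 (mod 13)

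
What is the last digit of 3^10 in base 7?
Using Fermat: 3^{6} ≡ 1 mod 7. 10 ≡ 4 mod 6. So 3^{10} ≡ 3^{4} ≡ 4 mod 7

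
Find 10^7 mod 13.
By repeated squaring mod 13: 10^{1}≡10, 10^{2}≡9, 10^{4}≡3. Then 10^{7} = 10^{4+2+1} ≡ 3 × 9 × 10 ≡ 10 mod 13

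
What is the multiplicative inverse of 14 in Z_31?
Since 31 is prime, by Fermat 14^(-1) ≡ 14^{29} ≡ 20 mod 31. Verify: 14 × 20 = 280 ≡ 1 mod 31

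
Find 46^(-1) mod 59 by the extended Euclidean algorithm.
Extended GCD: 46(9) + 59(-7) = 1. So 46^(-1) ≡ 9 mod 59. Verify: 46 × 9 = 414 ≡ 1 mod 59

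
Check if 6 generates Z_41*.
ord_41(6) divides 40. For each prime q|40: 6^{20}≡40, 6^{8}≡10, none ≡ 1. So 6 has order 40 and is a primitive root mod 41.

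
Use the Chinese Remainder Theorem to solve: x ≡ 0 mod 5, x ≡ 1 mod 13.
M = 5 × 13 = 65. M₁ = 13, y₁ ≡ 2 mod 5. M₂ = 5, y₂ ≡ 8 mod 13. x = 0×13×2 + 1×5×8 ≡ 40 mod 65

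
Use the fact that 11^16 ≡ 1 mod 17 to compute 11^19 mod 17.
By Fermat: 11^{16} ≡ 1 mod 17. So 11^{19} = 11^{16} · 11^{3} ≡ 11^{3} ≡ 5 mod 17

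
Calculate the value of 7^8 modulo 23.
By repeated squaring mod 23: 7^{1}≡7, 7^{2}≡3, 7^{4}≡9, 7^{8}≡12. So 7^{8} ≡ 12 mod 23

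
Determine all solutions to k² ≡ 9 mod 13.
The square roots of 9 mod 13 are 3 and 10. Verify: 3² = 9 ≡ 9 mod 13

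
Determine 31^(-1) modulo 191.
Since 191 is prime, by Fermat 31^(-1) ≡ 31^{189} ≡ 37 (mod 191). Verify: 31 × 37 = 1147 ≡ 1 (mod 191)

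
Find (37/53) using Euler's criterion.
(37/53) = 37^{26} mod 53 = 1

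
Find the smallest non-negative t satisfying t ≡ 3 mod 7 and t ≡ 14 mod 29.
M = 7 × 29 = 203. M₁ = 29, y₁ ≡ 1 mod 7. M₂ = 7, y₂ ≡ 25 mod 29. t = 3×29×1 + 14×7×25 ≡ 101 mod 203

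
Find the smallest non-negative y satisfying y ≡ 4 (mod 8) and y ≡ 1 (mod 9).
M = 8 × 9 = 72. M₁ = 9, y₁ ≡ 1 (mod 8). M₂ = 8, y₂ ≡ 8 (mod 9). y = 4×9×1 + 1×8×8 ≡ 28 (mod 72)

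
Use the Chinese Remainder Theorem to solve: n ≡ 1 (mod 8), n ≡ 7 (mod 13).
M = 8 × 13 = 104. M₁ = 13, y₁ ≡ 5 (mod 8). M₂ = 8, y₂ ≡ 5 (mod 13). n = 1×13×5 + 7×8×5 ≡ 33 (mod 104)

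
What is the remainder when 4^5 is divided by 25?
By repeated squaring mod 25: 4^{1}≡4, 4^{2}≡16, 4^{4}≡6. Then 4^{5} = 4^{4+1} ≡ 6 × 4 ≡ 24 mod 25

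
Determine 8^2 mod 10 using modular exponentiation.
8^{2} = 64 ≡ 4 (mod 10)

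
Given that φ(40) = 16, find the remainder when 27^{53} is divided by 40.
By Euler: 27^{16} ≡ 1 mod 40 since gcd(27, 40) = 1. 53 = 3×16 + 5. So 27^{53} ≡ 27^{5} ≡ 27 mod 40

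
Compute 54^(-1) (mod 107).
Since 107 is prime, by Fermat 54^(-1) ≡ 54^{105} ≡ 2 (mod 107). Verify: 54 × 2 = 108 ≡ 1 (mod 107)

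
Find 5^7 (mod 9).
By repeated squaring (mod 9): 5^{1}≡5, 5^{2}≡7, 5^{4}≡4. Then 5^{7} = 5^{4+2+1} ≡ 4 × 7 × 5 ≡ 5 (mod 9)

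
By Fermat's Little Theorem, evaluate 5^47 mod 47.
By Fermat: 5^{46} ≡ 1 (mod 47). So 5^{47} = 5^{46} · 5^{1} ≡ 5^{1} ≡ 5 (mod 47)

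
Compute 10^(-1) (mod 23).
Since 23 is prime, by Fermat 10^(-1) ≡ 10^{21} ≡ 7 (mod 23). Verify: 10 × 7 = 70 ≡ 1 (mod 23)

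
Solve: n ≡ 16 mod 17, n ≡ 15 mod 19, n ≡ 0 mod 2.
M = 17 × 19 × 2 = 646. M₁ = 38, y₁ ≡ 13 mod 17. M₂ = 34, y₂ ≡ 14 mod 19. M₃ = 323, y₃ ≡ 1 mod 2. n = 16×38×13 + 15×34×14 + 0×323×1 ≡ 186 mod 646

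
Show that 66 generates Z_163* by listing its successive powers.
66^1, 66^2, ..., 66^{162} mod 163: [66, 118, 127, 69, 153, 155, 124, 34, 125, 100, 80, 64, 149, 54, 141, 15, 12, 140, 112, 57, 13, 43, 67, 21, 82, 33, 59, 145, 116, 158, 159, 62, 17, 144, 50, 40, 32, 156, 27, 152, 89, 6, 70, 56, 110, 88, 103, 115, 92, 41, 98, 111, 154, 58, 79, 161, 31, 90, 72, 25, 20, 16, 78, 95, 76, 126, 3, 35, 28, 55, 44, 133, 139, 46, 102, 49, 137, 77, 29, 121, 162, 97, 45, 36, 94, 10, 8, 39, 129, 38, 63, 83, 99, 14, 109, 22, 148, 151, 23, 51, 106, 150, 120, 96, 142, 81, 130, 104, 18, 47, 5, 4, 101, 146, 19, 113, 123, 131, 7, 136, 11, 74, 157, 93, 107, 53, 75, 60, 48, 71, 122, 65, 52, 9, 105, 84, 2, 132, 73, 91, 138, 143, 147, 85, 68, 87, 37, 160, 128, 135, 108, 119, 30, 24, 117, 61, 114, 26, 86, 134, 42, 1]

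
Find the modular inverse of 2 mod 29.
Since 29 is prime, by Fermat 2^(-1) ≡ 2^{27} ≡ 15 (mod 29). Verify: 2 × 15 = 30 ≡ 1 (mod 29)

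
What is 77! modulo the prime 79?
(78)! = (77)! × (78) ≡ -1 mod 79. So (77)! ≡ -1 × (78)^(-1) ≡ (-1)×(-1) = 1 mod 79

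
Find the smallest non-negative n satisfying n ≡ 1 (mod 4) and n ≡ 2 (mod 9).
M = 4 × 9 = 36. M₁ = 9, y₁ ≡ 1 (mod 4). M₂ = 4, y₂ ≡ 7 (mod 9). n = 1×9×1 + 2×4×7 ≡ 29 (mod 36)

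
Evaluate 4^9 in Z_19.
By repeated squaring (mod 19): 4^{1}≡4, 4^{2}≡16, 4^{4}≡9, 4^{8}≡5. Then 4^{9} = 4^{8+1} ≡ 5 × 4 ≡ 1 (mod 19)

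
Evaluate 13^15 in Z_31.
By repeated squaring (mod 31): 13^{1}≡13, 13^{2}≡14, 13^{4}≡10, 13^{8}≡7. Then 13^{15} = 13^{8+4+2+1} ≡ 7 × 10 × 14 × 13 ≡ 30 (mod 31)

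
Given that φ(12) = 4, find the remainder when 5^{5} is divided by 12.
By Euler: 5^{4} ≡ 1 mod 12 since gcd(5, 12) = 1. 5 = 1×4 + 1. So 5^{5} ≡ 5^{1} ≡ 5 mod 12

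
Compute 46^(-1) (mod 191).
Since 191 is prime, by Fermat 46^(-1) ≡ 46^{189} ≡ 54 (mod 191). Verify: 46 × 54 = 2484 ≡ 1 (mod 191)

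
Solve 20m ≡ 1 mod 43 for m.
Since 43 is prime, by Fermat 20^(-1) ≡ 20^{41} ≡ 28 mod 43. Verify: 20 × 28 = 560 ≡ 1 mod 43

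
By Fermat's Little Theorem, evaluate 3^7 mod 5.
By Fermat: 3^{4} ≡ 1 mod 5. So 3^{7} = 3^{4} · 3^{3} ≡ 3^{3} ≡ 2 mod 5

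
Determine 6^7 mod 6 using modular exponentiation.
By repeated squaring mod 6: 6^{1}≡0, 6^{2}≡0, 6^{4}≡0. Then 6^{7} = 6^{4+2+1} ≡ 0 × 0 × 0 ≡ 0 mod 6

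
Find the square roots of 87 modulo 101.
The square roots of 87 mod 101 are 84 and 17. Verify: 84² = 7056 ≡ 87 mod 101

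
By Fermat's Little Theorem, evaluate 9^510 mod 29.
By Fermat: 9^{28} ≡ 1 (mod 29). 510 ≡ 6 (mod 28). So 9^{510} ≡ 9^{6} ≡ 16 (mod 29)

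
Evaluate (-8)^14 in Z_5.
Using Fermat: (-8)^{4} ≡ 1 mod 5. 14 ≡ 2 mod 4. So (-8)^{14} ≡ (-8)^{2} ≡ 4 mod 5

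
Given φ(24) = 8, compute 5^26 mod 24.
By Euler: 5^{8} ≡ 1 mod 24 since gcd(5, 24) = 1. 26 = 3×8 + 2. So 5^{26} ≡ 5^{2} ≡ 1 mod 24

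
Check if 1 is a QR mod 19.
By Euler's criterion: 1^{9} ≡ 1 mod 19. Since this equals 1, 1 is a QR.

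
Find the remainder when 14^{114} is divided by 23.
By Fermat: 14^{22} ≡ 1 (mod 23). 114 = 5×22 + 4. So 14^{114} ≡ 14^{4} ≡ 6 (mod 23)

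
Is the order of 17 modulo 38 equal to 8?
Powers of 17 mod 38: 17^1≡17, 17^2≡23, 17^3≡11, 17^4≡35, 17^5≡25, 17^6≡7, 17^7≡5, 17^8≡9, 17^9≡1. 17^8≡9≢1, so ord ≠ 8. No, the actual order is 9.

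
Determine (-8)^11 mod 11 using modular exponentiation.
Using Fermat: (-8)^{10} ≡ 1 (mod 11). 11 ≡ 1 (mod 10). So (-8)^{11} ≡ (-8)^{1} ≡ 3 (mod 11)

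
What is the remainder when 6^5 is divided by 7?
By repeated squaring (mod 7): 6^{1}≡6, 6^{2}≡1, 6^{4}≡1. Then 6^{5} = 6^{4+1} ≡ 1 × 6 ≡ 6 (mod 7)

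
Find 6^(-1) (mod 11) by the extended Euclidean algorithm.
Extended GCD: 6(2) + 11(-1) = 1. So 6^(-1) ≡ 2 (mod 11). Verify: 6 × 2 = 12 ≡ 1 (mod 11)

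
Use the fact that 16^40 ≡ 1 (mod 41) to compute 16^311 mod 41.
By Fermat: 16^{40} ≡ 1 (mod 41). 311 ≡ 31 (mod 40). So 16^{311} ≡ 16^{31} ≡ 16 (mod 41)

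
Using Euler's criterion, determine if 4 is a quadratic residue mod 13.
By Euler's criterion: 4^{6} ≡ 1 (mod 13). Since this equals 1, 4 is a QR.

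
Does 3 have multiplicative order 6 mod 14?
Powers of 3 mod 14: 3^1≡3, 3^2≡9, 3^3≡13, 3^4≡11, 3^5≡5, 3^6≡1. First k with 3^k≡1 is k=6. Yes, ord_14(3) = 6.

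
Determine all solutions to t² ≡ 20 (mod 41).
The square roots of 20 mod 41 are 26 and 15. Verify: 26² = 676 ≡ 20 (mod 41)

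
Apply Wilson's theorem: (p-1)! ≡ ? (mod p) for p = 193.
By Wilson's theorem, (192)! ≡ -1 ≡ 192 mod 193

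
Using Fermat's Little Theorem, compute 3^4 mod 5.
By Fermat's Little Theorem, 3^{4} ≡ 1 mod 5 since 5 is prime and gcd(3, 5) = 1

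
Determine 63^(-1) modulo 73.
Since 73 is prime, by Fermat 63^(-1) ≡ 63^{71} ≡ 51 (mod 73). Verify: 63 × 51 = 3213 ≡ 1 (mod 73)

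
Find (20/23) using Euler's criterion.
(20/23) = 20^{11} mod 23 = -1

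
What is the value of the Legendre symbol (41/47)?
(41/47) = 41^{23} mod 47 = -1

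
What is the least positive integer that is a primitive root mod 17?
g = 3. For each prime q|16: 3^{8}≡16, none ≡ 1, so ord_17(3) = 16 and 3 is a primitive root.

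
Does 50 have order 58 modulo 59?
ord_59(50) divides 58. For each prime q|58: 50^{29}≡58, 50^{2}≡22, none ≡ 1. So 50 has order 58 and is a primitive root mod 59.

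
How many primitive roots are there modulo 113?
Number of primitive roots mod 113 = φ(p-1) = φ(112) = 48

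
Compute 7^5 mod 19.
By repeated squaring (mod 19): 7^{1}≡7, 7^{2}≡11, 7^{4}≡7. Then 7^{5} = 7^{4+1} ≡ 7 × 7 ≡ 11 (mod 19)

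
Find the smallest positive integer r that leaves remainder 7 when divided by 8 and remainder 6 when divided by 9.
M = 8 × 9 = 72. M₁ = 9, y₁ ≡ 1 mod 8. M₂ = 8, y₂ ≡ 8 mod 9. r = 7×9×1 + 6×8×8 ≡ 15 mod 72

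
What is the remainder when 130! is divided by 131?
By Wilson's theorem, (130)! ≡ -1 ≡ 130 mod 131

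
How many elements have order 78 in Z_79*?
Number of primitive roots mod 79 = φ(p-1) = φ(78) = 24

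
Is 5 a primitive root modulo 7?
ord_7(5) divides 6. For each prime q|6: 5^{3}≡6, 5^{2}≡4, none ≡ 1. So 5 has order 6 and is a primitive root mod 7.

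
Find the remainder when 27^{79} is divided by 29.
By Fermat: 27^{28} ≡ 1 mod 29. 79 = 2×28 + 23. So 27^{79} ≡ 27^{23} ≡ 19 mod 29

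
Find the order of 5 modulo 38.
Powers of 5 mod 38: 5^1≡5, 5^2≡25, 5^3≡11, 5^4≡17, 5^5≡9, 5^6≡7, 5^7≡35, 5^8≡23, 5^9≡1. So the order of 5 is 9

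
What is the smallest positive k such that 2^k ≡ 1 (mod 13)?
Powers of 2 mod 13: 2^1≡2, 2^2≡4, 2^3≡8, 2^4≡3, 2^5≡6, 2^6≡12, 2^7≡11, 2^8≡9, 2^9≡5, 2^10≡10, 2^11≡7, 2^12≡1. ord_13(2) = 12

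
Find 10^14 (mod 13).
Using Fermat: 10^{12} ≡ 1 (mod 13). 14 ≡ 2 (mod 12). So 10^{14} ≡ 10^{2} ≡ 9 (mod 13)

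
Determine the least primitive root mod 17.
g = 3. Powers: [3, 9, 10, 13, 5, 15, ...] generates all 16 non-zero residues.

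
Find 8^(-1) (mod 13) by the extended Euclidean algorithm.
Extended GCD: 8(5) + 13(-3) = 1. So 8^(-1) ≡ 5 (mod 13). Verify: 8 × 5 = 40 ≡ 1 (mod 13)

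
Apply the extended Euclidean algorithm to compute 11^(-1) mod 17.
Extended GCD: 11(-3) + 17(2) = 1. So 11^(-1) ≡ -3 ≡ 14 (mod 17). Verify: 11 × 14 = 154 ≡ 1 (mod 17)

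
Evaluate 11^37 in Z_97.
By repeated squaring mod 97: 11^{1}≡11, 11^{2}≡24, 11^{4}≡91, 11^{8}≡36, 11^{16}≡35, 11^{32}≡61. Then 11^{37} = 11^{32+4+1} ≡ 61 × 91 × 11 ≡ 48 mod 97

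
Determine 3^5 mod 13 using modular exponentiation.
By repeated squaring (mod 13): 3^{1}≡3, 3^{2}≡9, 3^{4}≡3. Then 3^{5} = 3^{4+1} ≡ 3 × 3 ≡ 9 (mod 13)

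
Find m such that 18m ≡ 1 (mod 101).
Since 101 is prime, by Fermat 18^(-1) ≡ 18^{99} ≡ 73 (mod 101). Verify: 18 × 73 = 1314 ≡ 1 (mod 101)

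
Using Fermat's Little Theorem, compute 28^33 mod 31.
By Fermat: 28^{30} ≡ 1 (mod 31). So 28^{33} = 28^{30} · 28^{3} ≡ 28^{3} ≡ 4 (mod 31)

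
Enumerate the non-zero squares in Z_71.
Quadratic residues modulo 71: {1, 2, 3, 4, 5, 6, 8, 9, 10, 12, 15, 16, 18, 19, 20, 24, 25, 27, 29, 30, 32, 36, 37, 38, 40, 43, 45, 48, 49, 50, 54, 57, 58, 60, 64}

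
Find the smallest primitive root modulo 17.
g = 3. For each prime q|16: 3^{8}≡16, none ≡ 1, so ord_17(3) = 16 and 3 is a primitive root.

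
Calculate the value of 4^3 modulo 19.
4^{3} = 64 ≡ 7 mod 19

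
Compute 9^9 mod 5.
Using Fermat: 9^{4} ≡ 1 mod 5. 9 ≡ 1 mod 4. So 9^{9} ≡ 9^{1} ≡ 4 mod 5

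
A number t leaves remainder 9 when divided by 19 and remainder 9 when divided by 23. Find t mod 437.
M = 19 × 23 = 437. M₁ = 23, y₁ ≡ 5 mod 19. M₂ = 19, y₂ ≡ 17 mod 23. t = 9×23×5 + 9×19×17 ≡ 9 mod 437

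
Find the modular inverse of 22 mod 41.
Since 41 is prime, by Fermat 22^(-1) ≡ 22^{39} ≡ 28 mod 41. Verify: 22 × 28 = 616 ≡ 1 mod 41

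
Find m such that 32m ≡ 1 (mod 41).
Since 41 is prime, by Fermat 32^(-1) ≡ 32^{39} ≡ 9 (mod 41). Verify: 32 × 9 = 288 ≡ 1 (mod 41)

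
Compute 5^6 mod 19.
By repeated squaring mod 19: 5^{1}≡5, 5^{2}≡6, 5^{4}≡17. Then 5^{6} = 5^{4+2} ≡ 17 × 6 ≡ 7 mod 19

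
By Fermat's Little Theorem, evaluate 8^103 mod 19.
By Fermat: 8^{18} ≡ 1 mod 19. 103 = 5×18 + 13. So 8^{103} ≡ 8^{13} ≡ 8 mod 19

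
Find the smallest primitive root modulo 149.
g = 2. For each prime q|148: 2^{74}≡148, 2^{4}≡16, none ≡ 1, so ord_149(2) = 148 and 2 is a primitive root.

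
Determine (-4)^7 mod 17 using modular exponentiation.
By repeated squaring mod 17: (-4)^{1}≡13, (-4)^{2}≡16, (-4)^{4}≡1. Then (-4)^{7} = (-4)^{4+2+1} ≡ 1 × 16 × 13 ≡ 4 mod 17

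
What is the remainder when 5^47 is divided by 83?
By repeated squaring mod 83: 5^{1}≡5, 5^{2}≡25, 5^{4}≡44, 5^{8}≡27, 5^{16}≡65, 5^{32}≡75. Then 5^{47} = 5^{32+8+4+2+1} ≡ 75 × 27 × 44 × 25 × 5 ≡ 62 mod 83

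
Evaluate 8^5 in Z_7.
By repeated squaring (mod 7): 8^{1}≡1, 8^{2}≡1, 8^{4}≡1. Then 8^{5} = 8^{4+1} ≡ 1 × 1 ≡ 1 (mod 7)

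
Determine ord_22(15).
Powers of 15 mod 22: 15^1≡15, 15^2≡5, 15^3≡9, 15^4≡3, 15^5≡1. So the order of 15 is 5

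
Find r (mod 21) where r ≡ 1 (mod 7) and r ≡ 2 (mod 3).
M = 7 × 3 = 21. M₁ = 3, y₁ ≡ 5 (mod 7). M₂ = 7, y₂ ≡ 1 (mod 3). r = 1×3×5 + 2×7×1 ≡ 8 (mod 21)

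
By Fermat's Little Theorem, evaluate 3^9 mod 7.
By Fermat: 3^{6} ≡ 1 mod 7. So 3^{9} = 3^{6} · 3^{3} ≡ 3^{3} ≡ 6 mod 7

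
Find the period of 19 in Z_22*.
Powers of 19 mod 22: 19^1≡19, 19^2≡9, 19^3≡17, 19^4≡15, 19^5≡21, 19^6≡3, 19^7≡13, 19^8≡5, 19^9≡7, 19^10≡1. ord_22(19) = 10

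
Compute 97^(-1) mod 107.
Since 107 is prime, by Fermat 97^(-1) ≡ 97^{105} ≡ 32 mod 107. Verify: 97 × 32 = 3104 ≡ 1 mod 107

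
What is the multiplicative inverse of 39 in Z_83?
Since 83 is prime, by Fermat 39^(-1) ≡ 39^{81} ≡ 66 mod 83. Verify: 39 × 66 = 2574 ≡ 1 mod 83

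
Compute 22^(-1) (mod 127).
Since 127 is prime, by Fermat 22^(-1) ≡ 22^{125} ≡ 52 (mod 127). Verify: 22 × 52 = 1144 ≡ 1 (mod 127)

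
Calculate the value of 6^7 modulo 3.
By repeated squaring mod 3: 6^{1}≡0, 6^{2}≡0, 6^{4}≡0. Then 6^{7} = 6^{4+2+1} ≡ 0 × 0 × 0 ≡ 0 mod 3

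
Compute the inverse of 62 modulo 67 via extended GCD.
Extended GCD: 62(-27) + 67(25) = 1. So 62^(-1) ≡ -27 ≡ 40 mod 67. Verify: 62 × 40 = 2480 ≡ 1 mod 67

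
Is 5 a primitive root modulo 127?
5^{42} ≡ 1 mod 127 and 42 < 126, so ord_127(5) = 42 ≠ 126 and 5 is not a primitive root.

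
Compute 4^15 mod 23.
By repeated squaring mod 23: 4^{1}≡4, 4^{2}≡16, 4^{4}≡3, 4^{8}≡9. Then 4^{15} = 4^{8+4+2+1} ≡ 9 × 3 × 16 × 4 ≡ 3 mod 23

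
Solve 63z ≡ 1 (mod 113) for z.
Since 113 is prime, by Fermat 63^(-1) ≡ 63^{111} ≡ 61 (mod 113). Verify: 63 × 61 = 3843 ≡ 1 (mod 113)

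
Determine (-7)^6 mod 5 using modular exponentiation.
Using Fermat: (-7)^{4} ≡ 1 mod 5. 6 ≡ 2 mod 4. So (-7)^{6} ≡ (-7)^{2} ≡ 4 mod 5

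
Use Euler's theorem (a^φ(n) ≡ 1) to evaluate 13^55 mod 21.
By Euler: 13^{12} ≡ 1 (mod 21) since gcd(13, 21) = 1. 55 = 4×12 + 7. So 13^{55} ≡ 13^{7} ≡ 13 (mod 21)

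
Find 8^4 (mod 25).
8^{4} = 4096 ≡ 21 (mod 25)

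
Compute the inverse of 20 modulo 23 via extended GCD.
Extended GCD: 20(-8) + 23(7) = 1. So 20^(-1) ≡ -8 ≡ 15 mod 23. Verify: 20 × 15 = 300 ≡ 1 mod 23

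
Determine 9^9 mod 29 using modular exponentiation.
By repeated squaring (mod 29): 9^{1}≡9, 9^{2}≡23, 9^{4}≡7, 9^{8}≡20. Then 9^{9} = 9^{8+1} ≡ 20 × 9 ≡ 6 (mod 29)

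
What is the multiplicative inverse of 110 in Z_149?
Since 149 is prime, by Fermat 110^(-1) ≡ 110^{147} ≡ 42 mod 149. Verify: 110 × 42 = 4620 ≡ 1 mod 149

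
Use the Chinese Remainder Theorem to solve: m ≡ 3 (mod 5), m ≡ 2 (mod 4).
M = 5 × 4 = 20. M₁ = 4, y₁ ≡ 4 (mod 5). M₂ = 5, y₂ ≡ 1 (mod 4). m = 3×4×4 + 2×5×1 ≡ 18 (mod 20)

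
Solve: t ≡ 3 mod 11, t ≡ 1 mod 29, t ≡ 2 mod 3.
M = 11 × 29 × 3 = 957. M₁ = 87, y₁ ≡ 10 mod 11. M₂ = 33, y₂ ≡ 22 mod 29. M₃ = 319, y₃ ≡ 1 mod 3. t = 3×87×10 + 1×33×22 + 2×319×1 ≡ 146 mod 957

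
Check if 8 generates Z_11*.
ord_11(8) divides 10. For each prime q|10: 8^{5}≡10, 8^{2}≡9, none ≡ 1. So 8 has order 10 and is a primitive root mod 11.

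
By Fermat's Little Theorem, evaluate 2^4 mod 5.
By Fermat's Little Theorem, 2^{4} ≡ 1 mod 5 since 5 is prime and gcd(2, 5) = 1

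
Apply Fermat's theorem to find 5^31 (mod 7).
By Fermat: 5^{6} ≡ 1 (mod 7). 31 = 5×6 + 1. So 5^{31} ≡ 5^{1} ≡ 5 (mod 7)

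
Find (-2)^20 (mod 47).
By repeated squaring (mod 47): (-2)^{1}≡45, (-2)^{2}≡4, (-2)^{4}≡16, (-2)^{8}≡21, (-2)^{16}≡18. Then (-2)^{20} = (-2)^{16+4} ≡ 18 × 16 ≡ 6 (mod 47)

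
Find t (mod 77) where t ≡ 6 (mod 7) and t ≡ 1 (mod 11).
M = 7 × 11 = 77. M₁ = 11, y₁ ≡ 2 (mod 7). M₂ = 7, y₂ ≡ 8 (mod 11). t = 6×11×2 + 1×7×8 ≡ 34 (mod 77)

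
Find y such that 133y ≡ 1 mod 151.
Since 151 is prime, by Fermat 133^(-1) ≡ 133^{149} ≡ 109 mod 151. Verify: 133 × 109 = 14497 ≡ 1 mod 151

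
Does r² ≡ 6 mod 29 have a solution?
By Euler's criterion: 6^{14} ≡ 1 mod 29. Since this equals 1, 6 is a QR.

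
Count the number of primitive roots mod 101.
There are φ(101-1) = φ(100) = 40 primitive roots modulo 101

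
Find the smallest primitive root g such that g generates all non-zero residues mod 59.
g = 2. Powers: [2, 4, 8, 16, 32, 5, 10, 20, 40, ...] generates all 58 non-zero residues.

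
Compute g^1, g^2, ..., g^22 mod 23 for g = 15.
15^1, 15^2, ..., 15^{22} mod 23: [15, 18, 17, 2, 7, 13, 11, 4, 14, 3, 22, 8, 5, 6, 21, 16, 10, 12, 19, 9, 20, 1]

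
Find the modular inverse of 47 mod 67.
Since 67 is prime, by Fermat 47^(-1) ≡ 47^{65} ≡ 10 (mod 67). Verify: 47 × 10 = 470 ≡ 1 (mod 67)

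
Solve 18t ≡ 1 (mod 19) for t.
Since 19 is prime, by Fermat 18^(-1) ≡ 18^{17} ≡ 18 (mod 19). Verify: 18 × 18 = 324 ≡ 1 (mod 19)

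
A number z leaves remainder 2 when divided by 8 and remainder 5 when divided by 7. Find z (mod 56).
M = 8 × 7 = 56. M₁ = 7, y₁ ≡ 7 (mod 8). M₂ = 8, y₂ ≡ 1 (mod 7). z = 2×7×7 + 5×8×1 ≡ 26 (mod 56)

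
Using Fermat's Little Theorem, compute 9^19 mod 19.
By Fermat: 9^{18} ≡ 1 mod 19. So 9^{19} = 9^{18} · 9^{1} ≡ 9^{1} ≡ 9 mod 19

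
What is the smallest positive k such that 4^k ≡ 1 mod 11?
Powers of 4 mod 11: 4^1≡4, 4^2≡5, 4^3≡9, 4^4≡3, 4^5≡1. Order = 5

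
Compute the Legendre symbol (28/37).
(28/37) = 28^{18} mod 37 = 1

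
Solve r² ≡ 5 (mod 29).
The square roots of 5 mod 29 are 18 and 11. Verify: 18² = 324 ≡ 5 (mod 29)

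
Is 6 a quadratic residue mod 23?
By Euler's criterion: 6^{11} ≡ 1 (mod 23). Since this equals 1, 6 is a QR.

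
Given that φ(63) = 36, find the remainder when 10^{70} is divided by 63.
By Euler: 10^{36} ≡ 1 mod 63 since gcd(10, 63) = 1. 70 = 1×36 + 34. So 10^{70} ≡ 10^{34} ≡ 46 mod 63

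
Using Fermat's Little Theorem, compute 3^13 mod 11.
By Fermat: 3^{10} ≡ 1 mod 11. So 3^{13} = 3^{10} · 3^{3} ≡ 3^{3} ≡ 5 mod 11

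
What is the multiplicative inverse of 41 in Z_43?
Since 43 is prime, by Fermat 41^(-1) ≡ 41^{41} ≡ 21 (mod 43). Verify: 41 × 21 = 861 ≡ 1 (mod 43)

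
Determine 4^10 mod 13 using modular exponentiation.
By repeated squaring mod 13: 4^{1}≡4, 4^{2}≡3, 4^{4}≡9, 4^{8}≡3. Then 4^{10} = 4^{8+2} ≡ 3 × 3 ≡ 9 mod 13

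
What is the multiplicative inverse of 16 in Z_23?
Since 23 is prime, by Fermat 16^(-1) ≡ 16^{21} ≡ 13 (mod 23). Verify: 16 × 13 = 208 ≡ 1 (mod 23)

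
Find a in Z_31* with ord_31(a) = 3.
5 has order 3 mod 31 since 5^{3} ≡ 1 mod 31 and no smaller power works.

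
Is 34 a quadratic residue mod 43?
By Euler's criterion: 34^{21} ≡ 42 mod 43. Since this equals -1 (≡ 42), 34 is not a QR.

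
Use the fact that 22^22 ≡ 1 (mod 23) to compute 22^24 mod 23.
By Fermat: 22^{22} ≡ 1 (mod 23). So 22^{24} = 22^{22} · 22^{2} ≡ 22^{2} ≡ 1 (mod 23)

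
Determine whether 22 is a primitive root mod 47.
ord_47(22) divides 46. For each prime q|46: 22^{23}≡46, 22^{2}≡14, none ≡ 1. So 22 has order 46 and is a primitive root mod 47.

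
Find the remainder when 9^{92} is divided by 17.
By Fermat: 9^{16} ≡ 1 (mod 17). 92 = 5×16 + 12. So 9^{92} ≡ 9^{12} ≡ 16 (mod 17)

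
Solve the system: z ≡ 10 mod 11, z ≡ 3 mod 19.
M = 11 × 19 = 209. M₁ = 19, y₁ ≡ 7 mod 11. M₂ = 11, y₂ ≡ 7 mod 19. z = 10×19×7 + 3×11×7 ≡ 98 mod 209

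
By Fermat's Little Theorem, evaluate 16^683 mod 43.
By Fermat: 16^{42} ≡ 1 (mod 43). 683 ≡ 11 (mod 42). So 16^{683} ≡ 16^{11} ≡ 4 (mod 43)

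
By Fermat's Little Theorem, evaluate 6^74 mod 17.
By Fermat: 6^{16} ≡ 1 mod 17. 74 = 4×16 + 10. So 6^{74} ≡ 6^{10} ≡ 15 mod 17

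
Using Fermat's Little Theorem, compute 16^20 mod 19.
By Fermat: 16^{18} ≡ 1 mod 19. So 16^{20} = 16^{18} · 16^{2} ≡ 16^{2} ≡ 9 mod 19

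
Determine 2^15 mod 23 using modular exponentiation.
By repeated squaring (mod 23): 2^{1}≡2, 2^{2}≡4, 2^{4}≡16, 2^{8}≡3. Then 2^{15} = 2^{8+4+2+1} ≡ 3 × 16 × 4 × 2 ≡ 16 (mod 23)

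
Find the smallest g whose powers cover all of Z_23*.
g = 5. Powers: [5, 2, 10, 4, 20, 8, 17, 16, 11, ...] generates all 22 non-zero residues.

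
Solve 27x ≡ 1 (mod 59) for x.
Since 59 is prime, by Fermat 27^(-1) ≡ 27^{57} ≡ 35 (mod 59). Verify: 27 × 35 = 945 ≡ 1 (mod 59)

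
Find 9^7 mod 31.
By repeated squaring mod 31: 9^{1}≡9, 9^{2}≡19, 9^{4}≡20. Then 9^{7} = 9^{4+2+1} ≡ 20 × 19 × 9 ≡ 10 mod 31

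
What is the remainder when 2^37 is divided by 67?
By repeated squaring (mod 67): 2^{1}≡2, 2^{2}≡4, 2^{4}≡16, 2^{8}≡55, 2^{16}≡10, 2^{32}≡33. Then 2^{37} = 2^{32+4+1} ≡ 33 × 16 × 2 ≡ 51 (mod 67)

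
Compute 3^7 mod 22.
By repeated squaring mod 22: 3^{1}≡3, 3^{2}≡9, 3^{4}≡15. Then 3^{7} = 3^{4+2+1} ≡ 15 × 9 × 3 ≡ 9 mod 22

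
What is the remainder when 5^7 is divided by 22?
By repeated squaring (mod 22): 5^{1}≡5, 5^{2}≡3, 5^{4}≡9. Then 5^{7} = 5^{4+2+1} ≡ 9 × 3 × 5 ≡ 3 (mod 22)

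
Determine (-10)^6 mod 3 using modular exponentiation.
Using Fermat: (-10)^{2} ≡ 1 mod 3. 6 ≡ 0 mod 2. So (-10)^{6} ≡ (-10)^{0} ≡ 1 mod 3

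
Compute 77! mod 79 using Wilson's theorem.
(78)! = (77)! × (78) ≡ -1 mod 79. So (77)! ≡ -1 × (78)^(-1) ≡ (-1)×(-1) = 1 mod 79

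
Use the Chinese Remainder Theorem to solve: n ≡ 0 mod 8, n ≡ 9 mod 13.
M = 8 × 13 = 104. M₁ = 13, y₁ ≡ 5 mod 8. M₂ = 8, y₂ ≡ 5 mod 13. n = 0×13×5 + 9×8×5 ≡ 48 mod 104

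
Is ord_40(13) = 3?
Powers of 13 mod 40: 13^1≡13, 13^2≡9, 13^3≡37, 13^4≡1. 13^3≡37≢1, so ord ≠ 3. No, the actual order is 4.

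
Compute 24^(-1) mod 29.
Since 29 is prime, by Fermat 24^(-1) ≡ 24^{27} ≡ 23 mod 29. Verify: 24 × 23 = 552 ≡ 1 mod 29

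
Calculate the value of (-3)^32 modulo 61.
By repeated squaring (mod 61): (-3)^{1}≡58, (-3)^{2}≡9, (-3)^{4}≡20, (-3)^{8}≡34, (-3)^{16}≡58, (-3)^{32}≡9. So (-3)^{32} ≡ 9 (mod 61)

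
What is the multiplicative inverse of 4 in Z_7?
Since 7 is prime, by Fermat 4^(-1) ≡ 4^{5} ≡ 2 (mod 7). Verify: 4 × 2 = 8 ≡ 1 (mod 7)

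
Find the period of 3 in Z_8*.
Powers of 3 mod 8: 3^1≡3, 3^2≡1. Order = 2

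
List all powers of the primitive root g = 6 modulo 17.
6^1, 6^2, ..., 6^{16} mod 17: [6, 2, 12, 4, 7, 8, 14, 16, 11, 15, 5, 13, 10, 9, 3, 1]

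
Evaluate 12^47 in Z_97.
By repeated squaring mod 97: 12^{1}≡12, 12^{2}≡47, 12^{4}≡75, 12^{8}≡96, 12^{16}≡1, 12^{32}≡1. Then 12^{47} = 12^{32+8+4+2+1} ≡ 1 × 96 × 75 × 47 × 12 ≡ 89 mod 97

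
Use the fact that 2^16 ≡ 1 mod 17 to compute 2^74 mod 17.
By Fermat: 2^{16} ≡ 1 mod 17. 74 = 4×16 + 10. So 2^{74} ≡ 2^{10} ≡ 4 mod 17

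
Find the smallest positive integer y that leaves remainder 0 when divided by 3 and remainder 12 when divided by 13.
M = 3 × 13 = 39. M₁ = 13, y₁ ≡ 1 (mod 3). M₂ = 3, y₂ ≡ 9 (mod 13). y = 0×13×1 + 12×3×9 ≡ 12 (mod 39)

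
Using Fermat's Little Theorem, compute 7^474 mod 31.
By Fermat: 7^{30} ≡ 1 mod 31. 474 ≡ 24 mod 30. So 7^{474} ≡ 7^{24} ≡ 8 mod 31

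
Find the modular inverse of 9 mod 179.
Since 179 is prime, by Fermat 9^(-1) ≡ 9^{177} ≡ 20 mod 179. Verify: 9 × 20 = 180 ≡ 1 mod 179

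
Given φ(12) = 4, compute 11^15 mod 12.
By Euler: 11^{4} ≡ 1 (mod 12) since gcd(11, 12) = 1. 15 = 3×4 + 3. So 11^{15} ≡ 11^{3} ≡ 11 (mod 12)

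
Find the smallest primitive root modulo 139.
g = 2. Powers: [2, 4, 8, 16, 32, 64, ...] generates all 138 non-zero residues.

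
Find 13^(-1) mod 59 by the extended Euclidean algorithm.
Extended GCD: 13(-9) + 59(2) = 1. So 13^(-1) ≡ -9 ≡ 50 mod 59. Verify: 13 × 50 = 650 ≡ 1 mod 59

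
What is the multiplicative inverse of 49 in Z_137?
Since 137 is prime, by Fermat 49^(-1) ≡ 49^{135} ≡ 14 (mod 137). Verify: 49 × 14 = 686 ≡ 1 (mod 137)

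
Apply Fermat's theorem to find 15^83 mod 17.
By Fermat: 15^{16} ≡ 1 mod 17. 83 = 5×16 + 3. So 15^{83} ≡ 15^{3} ≡ 9 mod 17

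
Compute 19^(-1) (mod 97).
Since 97 is prime, by Fermat 19^(-1) ≡ 19^{95} ≡ 46 (mod 97). Verify: 19 × 46 = 874 ≡ 1 (mod 97)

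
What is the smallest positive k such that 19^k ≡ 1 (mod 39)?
Powers of 19 mod 39: 19^1≡19, 19^2≡10, 19^3≡34, 19^4≡22, 19^5≡28, 19^6≡25, 19^7≡7, 19^8≡16, 19^9≡31, 19^10≡4, 19^11≡37, 19^12≡1. Order = 12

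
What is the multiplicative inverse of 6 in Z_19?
Since 19 is prime, by Fermat 6^(-1) ≡ 6^{17} ≡ 16 mod 19. Verify: 6 × 16 = 96 ≡ 1 mod 19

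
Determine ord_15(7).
Powers of 7 mod 15: 7^1≡7, 7^2≡4, 7^3≡13, 7^4≡1. So the order of 7 is 4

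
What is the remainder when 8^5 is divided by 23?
By repeated squaring mod 23: 8^{1}≡8, 8^{2}≡18, 8^{4}≡2. Then 8^{5} = 8^{4+1} ≡ 2 × 8 ≡ 16 mod 23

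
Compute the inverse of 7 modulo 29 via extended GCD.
Extended GCD: 7(-4) + 29(1) = 1. So 7^(-1) ≡ -4 ≡ 25 (mod 29). Verify: 7 × 25 = 175 ≡ 1 (mod 29)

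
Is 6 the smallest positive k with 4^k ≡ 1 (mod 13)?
Powers of 4 mod 13: 4^1≡4, 4^2≡3, 4^3≡12, 4^4≡9, 4^5≡10, 4^6≡1. First k with 4^k≡1 is k=6. Yes, ord_13(4) = 6.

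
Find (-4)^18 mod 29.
By repeated squaring mod 29: (-4)^{1}≡25, (-4)^{2}≡16, (-4)^{4}≡24, (-4)^{8}≡25, (-4)^{16}≡16. Then (-4)^{18} = (-4)^{16+2} ≡ 16 × 16 ≡ 24 mod 29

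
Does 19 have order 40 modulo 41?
ord_41(19) divides 40. For each prime q|40: 19^{20}≡40, 19^{8}≡37, none ≡ 1. So 19 has order 40 and is a primitive root mod 41.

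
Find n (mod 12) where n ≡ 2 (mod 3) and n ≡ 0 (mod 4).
M = 3 × 4 = 12. M₁ = 4, y₁ ≡ 1 (mod 3). M₂ = 3, y₂ ≡ 3 (mod 4). n = 2×4×1 + 0×3×3 ≡ 8 (mod 12)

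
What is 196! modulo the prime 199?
(198)! = (196)! × (197) × (198) ≡ -1 mod 199. So (196)! ≡ -1 × [(198)(197)]^(-1) ≡ 99 mod 199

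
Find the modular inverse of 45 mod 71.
Since 71 is prime, by Fermat 45^(-1) ≡ 45^{69} ≡ 30 mod 71. Verify: 45 × 30 = 1350 ≡ 1 mod 71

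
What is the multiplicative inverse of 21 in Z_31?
Since 31 is prime, by Fermat 21^(-1) ≡ 21^{29} ≡ 3 (mod 31). Verify: 21 × 3 = 63 ≡ 1 (mod 31)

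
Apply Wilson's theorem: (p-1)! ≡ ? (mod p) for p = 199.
By Wilson's theorem, (198)! ≡ -1 ≡ 198 mod 199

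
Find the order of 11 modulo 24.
Powers of 11 mod 24: 11^1≡11, 11^2≡1. ord_24(11) = 2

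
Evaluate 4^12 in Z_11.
Using Fermat: 4^{10} ≡ 1 (mod 11). 12 ≡ 2 (mod 10). So 4^{12} ≡ 4^{2} ≡ 5 (mod 11)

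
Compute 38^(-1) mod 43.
Since 43 is prime, by Fermat 38^(-1) ≡ 38^{41} ≡ 17 mod 43. Verify: 38 × 17 = 646 ≡ 1 mod 43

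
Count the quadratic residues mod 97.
Exactly half the non-zero residues mod a prime are QRs: (97-1)/2 = 48.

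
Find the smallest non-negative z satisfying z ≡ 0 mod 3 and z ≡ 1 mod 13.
M = 3 × 13 = 39. M₁ = 13, y₁ ≡ 1 mod 3. M₂ = 3, y₂ ≡ 9 mod 13. z = 0×13×1 + 1×3×9 ≡ 27 mod 39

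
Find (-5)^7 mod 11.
By repeated squaring mod 11: (-5)^{1}≡6, (-5)^{2}≡3, (-5)^{4}≡9. Then (-5)^{7} = (-5)^{4+2+1} ≡ 9 × 3 × 6 ≡ 8 mod 11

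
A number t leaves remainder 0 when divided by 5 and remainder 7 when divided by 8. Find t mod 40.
M = 5 × 8 = 40. M₁ = 8, y₁ ≡ 2 mod 5. M₂ = 5, y₂ ≡ 5 mod 8. t = 0×8×2 + 7×5×5 ≡ 15 mod 40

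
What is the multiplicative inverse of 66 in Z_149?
Since 149 is prime, by Fermat 66^(-1) ≡ 66^{147} ≡ 70 mod 149. Verify: 66 × 70 = 4620 ≡ 1 mod 149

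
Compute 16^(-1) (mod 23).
Since 23 is prime, by Fermat 16^(-1) ≡ 16^{21} ≡ 13 (mod 23). Verify: 16 × 13 = 208 ≡ 1 (mod 23)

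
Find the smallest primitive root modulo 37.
g = 2. For each prime q|36: 2^{18}≡36, 2^{12}≡26, none ≡ 1, so ord_37(2) = 36 and 2 is a primitive root.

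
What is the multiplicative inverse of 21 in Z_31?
Since 31 is prime, by Fermat 21^(-1) ≡ 21^{29} ≡ 3 (mod 31). Verify: 21 × 3 = 63 ≡ 1 (mod 31)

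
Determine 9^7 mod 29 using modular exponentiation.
By repeated squaring mod 29: 9^{1}≡9, 9^{2}≡23, 9^{4}≡7. Then 9^{7} = 9^{4+2+1} ≡ 7 × 23 × 9 ≡ 28 mod 29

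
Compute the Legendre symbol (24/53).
(24/53) = 24^{26} mod 53 = 1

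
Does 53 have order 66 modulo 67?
53^{22} ≡ 1 (mod 67) and 22 < 66, so ord_67(53) = 22 ≠ 66 and 53 is not a primitive root.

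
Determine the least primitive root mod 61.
g = 2. For each prime q|60: 2^{30}≡60, 2^{20}≡47, 2^{12}≡9, none ≡ 1, so ord_61(2) = 60 and 2 is a primitive root.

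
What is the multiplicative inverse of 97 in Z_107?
Since 107 is prime, by Fermat 97^(-1) ≡ 97^{105} ≡ 32 mod 107. Verify: 97 × 32 = 3104 ≡ 1 mod 107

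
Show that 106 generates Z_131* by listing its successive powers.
106^1, 106^2, ..., 106^{130} mod 131: [106, 101, 95, 114, 32, 117, 88, 27, 111, 107, 76, 65, 78, 15, 18, 74, 115, 7, 87, 52, 10, 12, 93, 33, 92, 58, 122, 94, 8, 62, 22, 105, 126, 125, 19, 49, 85, 102, 70, 84, 127, 100, 120, 13, 68, 3, 56, 41, 23, 80, 96, 89, 2, 81, 71, 59, 97, 64, 103, 45, 54, 91, 83, 21, 130, 25, 30, 36, 17, 99, 14, 43, 104, 20, 24, 55, 66, 53, 116, 113, 57, 16, 124, 44, 79, 121, 119, 38, 98, 39, 73, 9, 37, 123, 69, 109, 26, 5, 6, 112, 82, 46, 29, 61, 47, 4, 31, 11, 118, 63, 128, 75, 90, 108, 51, 35, 42, 129, 50, 60, 72, 34, 67, 28, 86, 77, 40, 48, 110, 1]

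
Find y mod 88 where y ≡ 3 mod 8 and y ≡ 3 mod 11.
M = 8 × 11 = 88. M₁ = 11, y₁ ≡ 3 mod 8. M₂ = 8, y₂ ≡ 7 mod 11. y = 3×11×3 + 3×8×7 ≡ 3 mod 88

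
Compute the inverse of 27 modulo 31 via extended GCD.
Extended GCD: 27(-8) + 31(7) = 1. So 27^(-1) ≡ -8 ≡ 23 mod 31. Verify: 27 × 23 = 621 ≡ 1 mod 31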